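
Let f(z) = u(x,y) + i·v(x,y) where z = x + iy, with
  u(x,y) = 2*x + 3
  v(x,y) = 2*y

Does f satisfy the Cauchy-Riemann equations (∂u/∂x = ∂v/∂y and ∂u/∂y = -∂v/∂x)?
∂u/∂x = 2
∂v/∂y = 2
∂u/∂y = 0
∂v/∂x = 0
∂u/∂x = ∂v/∂y and ∂u/∂y = -∂v/∂x hold identically; f is analytic.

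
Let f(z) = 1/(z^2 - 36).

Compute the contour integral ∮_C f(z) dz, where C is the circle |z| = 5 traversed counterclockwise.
0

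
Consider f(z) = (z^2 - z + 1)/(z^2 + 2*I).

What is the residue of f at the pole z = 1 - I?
Write f(z) = P(z)/Q(z) with P(z) = z^2 - z + 1 and Q(z) = z^2 + 2*I.
The denominator factors as Q(z) = (z + 1 - I)*(z - 1 + I), so z = 1 - I is a simple zero of Q and P is analytic there; z = 1 - I is therefore a simple pole and
  Res(f, z₀) = P(z₀)/Q'(z₀).

Q'(z) = 2*z, so Q'(1 - I) = 2 - 2*I.
P(1 - I) = -I.

Res(f, 1 - I) = (-I)/(2 - 2*I) = 1/4 - I/4

Final answer: 1/4 - I/4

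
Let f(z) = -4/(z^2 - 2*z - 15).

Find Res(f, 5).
-1/2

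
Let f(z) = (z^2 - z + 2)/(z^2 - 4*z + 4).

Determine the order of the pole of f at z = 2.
2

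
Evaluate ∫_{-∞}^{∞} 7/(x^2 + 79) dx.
Let f(z) = 7/(z^2 + 79). The denominator has no real zeros and deg Q - deg P = 2 ≥ 2, so the integral of f over the upper semicircle |z| = R tends to 0 as R → ∞. Closing the contour in the upper half-plane,
  ∫_{-∞}^{∞} f(x) dx = 2πi · Σ Res(f, z_k)  over the poles with Im z_k > 0.

Zeros of the denominator: z^2 + 79 = 0 gives z = ±sqrt(79)*I.
Upper half-plane: z = sqrt(79)*I (simple).

Each pole is a simple zero of Q(z) = z^2 + 79, so Res(f, z₀) = P(z₀)/Q'(z₀) with P(z) = 7, Q'(z) = 2*z:
  Res(f, sqrt(79)*I) = (7)/(2*sqrt(79)*I) = -7*sqrt(79)*I/158

∫_{-∞}^{∞} f(x) dx = 2πi · (-7*sqrt(79)*I/158) = 7*sqrt(79)*pi/79

Final answer: 7*sqrt(79)*pi/79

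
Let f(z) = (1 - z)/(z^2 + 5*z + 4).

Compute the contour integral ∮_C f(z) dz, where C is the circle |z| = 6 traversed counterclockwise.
By the residue theorem, ∮_C f(z) dz = 2πi · (sum of the residues of f at the poles inside |z| = 6).

The denominator factors as (z + 1)*(z + 4), so the singularities of f are simple poles at z = -1, z = -4.
  |-1|² = 1 < 36 = 6², so this pole is inside the contour.
  |-4|² = 16 < 36 = 6², so this pole is inside the contour.

With P(z) = 1 - z and Q(z) = z^2 + 5*z + 4, each pole is simple, so Res(f, z₀) = P(z₀)/Q'(z₀) with Q'(z) = 2*z + 5.
  Res(f, -1) = P(-1)/Q'(-1) = (2)/(3) = 2/3
  Res(f, -4) = P(-4)/Q'(-4) = (5)/(-3) = -5/3

Sum of residues inside C: -1
∮_C f(z) dz = 2πi · (-1) = -2*I*pi

Final answer: -2*I*pi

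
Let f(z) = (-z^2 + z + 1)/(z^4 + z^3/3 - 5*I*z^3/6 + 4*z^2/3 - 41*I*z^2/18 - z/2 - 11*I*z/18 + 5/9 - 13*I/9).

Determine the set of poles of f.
{-1 - I, -2*I/3, I, 2/3 + 3*I/2}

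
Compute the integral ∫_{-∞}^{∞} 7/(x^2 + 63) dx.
Let f(z) = 7/(z^2 + 63). The denominator has no real zeros and deg Q - deg P = 2 ≥ 2, so the integral of f over the upper semicircle |z| = R tends to 0 as R → ∞. Closing the contour in the upper half-plane,
  ∫_{-∞}^{∞} f(x) dx = 2πi · Σ Res(f, z_k)  over the poles with Im z_k > 0.

Zeros of the denominator: z^2 + 63 = 0 gives z = ±3*sqrt(7)*I.
Upper half-plane: z = 3*sqrt(7)*I (simple).

Each pole is a simple zero of Q(z) = z^2 + 63, so Res(f, z₀) = P(z₀)/Q'(z₀) with P(z) = 7, Q'(z) = 2*z:
  Res(f, 3*sqrt(7)*I) = (7)/(6*sqrt(7)*I) = -sqrt(7)*I/6

∫_{-∞}^{∞} f(x) dx = 2πi · (-sqrt(7)*I/6) = sqrt(7)*pi/3

Final answer: sqrt(7)*pi/3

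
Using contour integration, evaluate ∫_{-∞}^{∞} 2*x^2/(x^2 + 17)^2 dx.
Let f(z) = 2*z^2/(z^2 + 17)^2. The denominator has no real zeros and deg Q - deg P = 2 ≥ 2, so the integral of f over the upper semicircle |z| = R tends to 0 as R → ∞. Closing the contour in the upper half-plane,
  ∫_{-∞}^{∞} f(x) dx = 2πi · Σ Res(f, z_k)  over the poles with Im z_k > 0.

Zeros of the denominator: z^2 + 17 = 0 gives z = ±sqrt(17)*I.
Upper half-plane: z = sqrt(17)*I (a pole of order 2).

Write f(z) = g(z)/(z - sqrt(17)*I)^2 with g(z) = 2*z^2/(z + sqrt(17)*I)^2. For a double pole, Res(f, z₀) = g'(z₀):
  g'(z) = 4*sqrt(17)*I*z/(z + sqrt(17)*I)^3
  Res(f, sqrt(17)*I) = g'(sqrt(17)*I) = -sqrt(17)*I/34

∫_{-∞}^{∞} f(x) dx = 2πi · (-sqrt(17)*I/34) = sqrt(17)*pi/17

Final answer: sqrt(17)*pi/17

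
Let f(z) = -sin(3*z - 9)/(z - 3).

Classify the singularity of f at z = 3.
removable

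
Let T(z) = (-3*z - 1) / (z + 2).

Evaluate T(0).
Substitute z = 0:
  numerator:   -3*(0) - 1 = -1
  denominator: (0) + 2 = 2
T(0) = (-1)/(2) = -1/2

Final answer: -1/2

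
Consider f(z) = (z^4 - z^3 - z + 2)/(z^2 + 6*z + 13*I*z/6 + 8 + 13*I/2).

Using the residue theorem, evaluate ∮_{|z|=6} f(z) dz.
By the residue theorem, ∮_C f(z) dz = 2πi · (sum of the residues of f at the poles inside |z| = 6).

The denominator factors as (z + 3 + 2*I/3)*(z + 3 + 3*I/2), so the singularities of f are simple poles at z = -3 - 2*I/3, z = -3 - 3*I/2.
  |-3 - 2*I/3|² = 85/9 < 36 = 6², so this pole is inside the contour.
  |-3 - 3*I/2|² = 45/4 < 36 = 6², so this pole is inside the contour.

With P(z) = z^4 - z^3 - z + 2 and Q(z) = z^2 + 6*z + 13*I*z/6 + 8 + 13*I/2, each pole is simple, so Res(f, z₀) = P(z₀)/Q'(z₀) with Q'(z) = 2*z + 6 + 13*I/6.
  Res(f, -3 - 2*I/3) = P(-3 - 2*I/3)/Q'(-3 - 2*I/3) = (6901/81 + 2344*I/27)/(5*I/6) = 4688/45 - 13802*I/135
  Res(f, -3 - 3*I/2) = P(-3 - 3*I/2)/Q'(-3 - 3*I/2) = (-379/16 + 1281*I/8)/(-5*I/6) = -3843/20 - 1137*I/40

Sum of residues inside C: -3167/36 - 28223*I/216
∮_C f(z) dz = 2πi · (-3167/36 - 28223*I/216) = pi*(28223/108 - 3167*I/18)

Final answer: pi*(28223/108 - 3167*I/18)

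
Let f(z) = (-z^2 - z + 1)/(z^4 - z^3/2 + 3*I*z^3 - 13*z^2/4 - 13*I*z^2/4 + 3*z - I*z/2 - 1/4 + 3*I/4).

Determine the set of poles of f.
The singularities of f are the zeros of the denominator. Factoring,
  z^4 - z^3/2 + 3*I*z^3 - 13*z^2/4 - 13*I*z^2/4 + 3*z - I*z/2 - 1/4 + 3*I/4 = (z + 1 + 2*I)*(z - 1)*(z - 1/2 + I/2)*(z + I/2)
so the candidates are z = -1 - 2*I, z = 1, z = 1/2 - I/2, z = -I/2.

Check the numerator P(z) = -z^2 - z + 1 at each one:
  P(-1 - 2*I) = 5 - 2*I ≠ 0, so z = -1 - 2*I is a (simple) pole.
  P(1) = -1 ≠ 0, so z = 1 is a (simple) pole.
  P(1/2 - I/2) = 1/2 + I ≠ 0, so z = 1/2 - I/2 is a (simple) pole.
  P(-I/2) = 5/4 + I/2 ≠ 0, so z = -I/2 is a (simple) pole.

Poles of f: {-1 - 2*I, -I/2, 1/2 - I/2, 1}

Final answer: {-1 - 2*I, -I/2, 1/2 - I/2, 1}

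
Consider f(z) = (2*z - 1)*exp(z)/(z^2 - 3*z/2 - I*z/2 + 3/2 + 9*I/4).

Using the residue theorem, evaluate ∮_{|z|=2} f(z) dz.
By the residue theorem, ∮_C f(z) dz = 2πi · (sum of the residues of f at the poles inside |z| = 2).

The denominator factors as (z - 3/2 + I)*(z - 3*I/2), so the singularities of f are simple poles at z = 3/2 - I, z = 3*I/2.
  |3/2 - I|² = 13/4 < 4 = 2², so this pole is inside the contour.
  |3*I/2|² = 9/4 < 4 = 2², so this pole is inside the contour.

With P(z) = (2*z - 1)*exp(z) and Q(z) = z^2 - 3*z/2 - I*z/2 + 3/2 + 9*I/4, each pole is simple, so Res(f, z₀) = P(z₀)/Q'(z₀) with Q'(z) = 2*z - 3/2 - I/2.
  Res(f, 3/2 - I) = P(3/2 - I)/Q'(3/2 - I) = ((2 - 2*I)*exp(3/2 - I))/(3/2 - 5*I/2) = (16/17 + 4*I/17)*exp(3/2 - I)
  Res(f, 3*I/2) = P(3*I/2)/Q'(3*I/2) = ((-1 + 3*I)*exp(3*I/2))/(-3/2 + 5*I/2) = (18/17 - 4*I/17)*exp(3*I/2)

Sum of residues inside C: (16/17 + 4*I/17)*exp(3/2 - I) + (18/17 - 4*I/17)*exp(3*I/2)
∮_C f(z) dz = 2πi · ((16/17 + 4*I/17)*exp(3/2 - I) + (18/17 - 4*I/17)*exp(3*I/2)) = pi*(8/17 + 36*I/17)*exp(3*I/2) + pi*(-8/17 + 32*I/17)*exp(3/2 - I)

Final answer: pi*(8/17 + 36*I/17)*exp(3*I/2) + pi*(-8/17 + 32*I/17)*exp(3/2 - I)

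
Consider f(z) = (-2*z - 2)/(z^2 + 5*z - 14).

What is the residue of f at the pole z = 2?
-2/3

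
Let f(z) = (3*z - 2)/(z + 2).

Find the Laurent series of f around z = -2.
Put w = z - (-2), i.e. z = w - 2. The denominator is w, so it suffices to rewrite the numerator in powers of w.

P(z) = 3*z - 2
P(w - 2) = -8 + 3*w

Dividing each term by w:
  f = -8/w + 3

Substituting back w = z + 2:
  f(z) = -8/(z + 2) + 3

The series is finite because the numerator is a polynomial; the negative powers form the principal part, and the coefficient of 1/(z + 2) gives Res(f, -2) = -8.

Final answer: -8/(z + 2) + 3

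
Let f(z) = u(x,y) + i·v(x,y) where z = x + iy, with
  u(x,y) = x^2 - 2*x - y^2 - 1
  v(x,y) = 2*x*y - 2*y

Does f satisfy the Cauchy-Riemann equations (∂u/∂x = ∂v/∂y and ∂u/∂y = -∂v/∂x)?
∂u/∂x = 2*x - 2
∂v/∂y = 2*x - 2
∂u/∂y = -2*y
∂v/∂x = 2*y
∂u/∂x = ∂v/∂y and ∂u/∂y = -∂v/∂x hold identically; f is analytic.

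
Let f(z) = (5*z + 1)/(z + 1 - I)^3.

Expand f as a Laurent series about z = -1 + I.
Put w = z - (-1 + I), i.e. z = w - 1 + I. The denominator is w^3, so it suffices to rewrite the numerator in powers of w.

P(z) = 5*z + 1
P(w - 1 + I) = -4 + 5*I + 5*w

Dividing each term by w^3:
  f = (-4 + 5*I)/w^3 + 5/w^2

Substituting back w = z + 1 - I:
  f(z) = (-4 + 5*I)/(z + 1 - I)^3 + 5/(z + 1 - I)^2

The series is finite because the numerator is a polynomial; the negative powers form the principal part.

Final answer: (-4 + 5*I)/(z + 1 - I)^3 + 5/(z + 1 - I)^2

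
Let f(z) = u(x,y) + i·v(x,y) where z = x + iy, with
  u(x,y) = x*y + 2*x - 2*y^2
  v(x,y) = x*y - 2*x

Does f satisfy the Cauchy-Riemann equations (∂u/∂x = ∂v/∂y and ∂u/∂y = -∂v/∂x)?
∂u/∂x = y + 2
∂v/∂y = x
∂u/∂y = x - 4*y
∂v/∂x = y - 2
∂u/∂x ≠ ∂v/∂y and ∂u/∂y ≠ -∂v/∂x; the Cauchy-Riemann equations are not satisfied, so f is not analytic.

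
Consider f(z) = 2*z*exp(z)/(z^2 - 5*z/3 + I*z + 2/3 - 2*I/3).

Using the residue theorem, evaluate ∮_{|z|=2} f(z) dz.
pi*(12/5 - 4*I/5)*exp(2/3) + pi*(-12/5 + 24*I/5)*exp(1 - I)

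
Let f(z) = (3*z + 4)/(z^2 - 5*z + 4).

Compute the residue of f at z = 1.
-7/3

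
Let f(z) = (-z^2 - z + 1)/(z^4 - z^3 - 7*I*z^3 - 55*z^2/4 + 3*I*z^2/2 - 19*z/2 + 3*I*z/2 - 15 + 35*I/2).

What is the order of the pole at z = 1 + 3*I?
2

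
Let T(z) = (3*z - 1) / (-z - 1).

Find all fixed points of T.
{-sqrt(5) - 2, -2 + sqrt(5)}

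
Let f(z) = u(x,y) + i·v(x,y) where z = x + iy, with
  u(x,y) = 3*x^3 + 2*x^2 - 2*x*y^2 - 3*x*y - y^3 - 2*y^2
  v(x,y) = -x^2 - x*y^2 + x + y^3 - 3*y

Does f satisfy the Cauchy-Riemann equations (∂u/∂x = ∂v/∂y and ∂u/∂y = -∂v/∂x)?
∂u/∂x = 9*x^2 + 4*x - 2*y^2 - 3*y
∂v/∂y = -2*x*y + 3*y^2 - 3
∂u/∂y = -4*x*y - 3*x - 3*y^2 - 4*y
∂v/∂x = -2*x - y^2 + 1
∂u/∂x ≠ ∂v/∂y and ∂u/∂y ≠ -∂v/∂x; the Cauchy-Riemann equations are not satisfied, so f is not analytic.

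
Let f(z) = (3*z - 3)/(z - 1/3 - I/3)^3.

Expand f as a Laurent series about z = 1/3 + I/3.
(-2 + I)/(z - 1/3 - I/3)^3 + 3/(z - 1/3 - I/3)^2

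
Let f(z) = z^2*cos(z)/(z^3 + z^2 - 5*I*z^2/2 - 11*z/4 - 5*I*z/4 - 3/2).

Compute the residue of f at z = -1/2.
(-12/169 - 5*I/169)*cos(1/2)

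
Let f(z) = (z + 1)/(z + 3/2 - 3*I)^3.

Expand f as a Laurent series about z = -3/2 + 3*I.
(-1/2 + 3*I)/(z + 3/2 - 3*I)^3 + 1/(z + 3/2 - 3*I)^2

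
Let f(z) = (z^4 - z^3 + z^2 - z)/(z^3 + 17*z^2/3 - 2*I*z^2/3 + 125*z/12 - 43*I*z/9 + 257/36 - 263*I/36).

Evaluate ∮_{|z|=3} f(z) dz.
pi*(-192922/105561 - 5270195*I/211122)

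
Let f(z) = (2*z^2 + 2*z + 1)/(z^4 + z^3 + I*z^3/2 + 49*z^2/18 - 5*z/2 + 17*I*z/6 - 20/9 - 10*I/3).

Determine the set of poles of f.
The singularities of f are the zeros of the denominator. Factoring,
  z^4 + z^3 + I*z^3/2 + 49*z^2/18 - 5*z/2 + 17*I*z/6 - 20/9 - 10*I/3 = (z + 1 + 3*I/2)*(z + 2/3 - 2*I)*(z - 1)*(z + 1/3 + I)
so the candidates are z = -1 - 3*I/2, z = -2/3 + 2*I, z = 1, z = -1/3 - I.

Check the numerator P(z) = 2*z^2 + 2*z + 1 at each one:
  P(-1 - 3*I/2) = -7/2 + 3*I ≠ 0, so z = -1 - 3*I/2 is a (simple) pole.
  P(-2/3 + 2*I) = -67/9 - 4*I/3 ≠ 0, so z = -2/3 + 2*I is a (simple) pole.
  P(1) = 5 ≠ 0, so z = 1 is a (simple) pole.
  P(-1/3 - I) = -13/9 - 2*I/3 ≠ 0, so z = -1/3 - I is a (simple) pole.

Poles of f: {-1 - 3*I/2, -2/3 + 2*I, -1/3 - I, 1}

Final answer: {-1 - 3*I/2, -2/3 + 2*I, -1/3 - I, 1}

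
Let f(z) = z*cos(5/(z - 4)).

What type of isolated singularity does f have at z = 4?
essential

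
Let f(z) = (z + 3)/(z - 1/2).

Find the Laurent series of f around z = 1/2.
7/(2*(z - 1/2)) + 1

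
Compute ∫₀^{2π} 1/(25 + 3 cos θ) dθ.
Let J = ∫₀^{2π} dθ/(25 + 3 cos θ).
Put z = e^{iθ}: then cos θ = (z + 1/z)/2, dθ = dz/(iz), and z runs once counterclockwise around |z| = 1:
  J = ∮_{|z|=1} 1/(25 + 3*(z + 1/z)/2) · dz/(iz) = (2/i) ∮_{|z|=1} dz/(3*z^2 + 50*z + 3).
The roots of 3*z^2 + 50*z + 3 are z = (-25 ± sqrt(25^2 - 3^2))/3, with sqrt(616) = 2*sqrt(154); their product is 1, so only z₊ = -25/3 + 2*sqrt(154)/3 lies inside the unit circle (z₋ = -25/3 - 2*sqrt(154)/3 lies outside).
z₊ is a simple zero of q(z) = 3*z^2 + 50*z + 3, so Res(1/q, z₊) = 1/q'(z₊) with q'(z) = 6*z + 50; and q'(z₊) = 3*(z₊ - z₋) = 4*sqrt(154).
Therefore J = (2/i) · 2πi · 1/(4*sqrt(154)) = 2*pi/(2*sqrt(154)) = sqrt(154)*pi/154

Final answer: sqrt(154)*pi/154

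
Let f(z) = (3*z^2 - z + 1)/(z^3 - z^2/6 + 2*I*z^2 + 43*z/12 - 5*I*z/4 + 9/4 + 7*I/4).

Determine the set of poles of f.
The singularities of f are the zeros of the denominator. Factoring,
  z^3 - z^2/6 + 2*I*z^2 + 43*z/12 - 5*I*z/4 + 9/4 + 7*I/4 = (z - 1/2 - 3*I/2)*(z + 3*I)*(z + 1/3 + I/2)
so the candidates are z = 1/2 + 3*I/2, z = -3*I, z = -1/3 - I/2.

Check the numerator P(z) = 3*z^2 - z + 1 at each one:
  P(1/2 + 3*I/2) = -11/2 + 3*I ≠ 0, so z = 1/2 + 3*I/2 is a (simple) pole.
  P(-3*I) = -26 + 3*I ≠ 0, so z = -3*I is a (simple) pole.
  P(-1/3 - I/2) = 11/12 + 3*I/2 ≠ 0, so z = -1/3 - I/2 is a (simple) pole.

Poles of f: {-1/3 - I/2, -3*I, 1/2 + 3*I/2}

Final answer: {-1/3 - I/2, -3*I, 1/2 + 3*I/2}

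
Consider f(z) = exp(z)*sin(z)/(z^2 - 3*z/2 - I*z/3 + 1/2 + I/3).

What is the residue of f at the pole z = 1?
Write f(z) = P(z)/Q(z) with P(z) = exp(z)*sin(z) and Q(z) = z^2 - 3*z/2 - I*z/3 + 1/2 + I/3.
The denominator factors as Q(z) = (z - 1/2 - I/3)*(z - 1), so z = 1 is a simple zero of Q and P is analytic there; z = 1 is therefore a simple pole and
  Res(f, z₀) = P(z₀)/Q'(z₀).

Q'(z) = 2*z - 3/2 - I/3, so Q'(1) = 1/2 - I/3.
P(1) = exp(1)*sin(1).

Res(f, 1) = (exp(1)*sin(1))/(1/2 - I/3) = exp(1)*(18/13 + 12*I/13)*sin(1)

Final answer: exp(1)*(18/13 + 12*I/13)*sin(1)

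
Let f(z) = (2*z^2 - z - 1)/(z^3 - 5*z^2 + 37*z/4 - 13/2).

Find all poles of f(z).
The singularities of f are the zeros of the denominator. Factoring,
  z^3 - 5*z^2 + 37*z/4 - 13/2 = (z - 3/2 - I)*(z - 2)*(z - 3/2 + I)
so the candidates are z = 3/2 + I, z = 2, z = 3/2 - I.

Check the numerator P(z) = 2*z^2 - z - 1 at each one:
  P(3/2 + I) = 5*I ≠ 0, so z = 3/2 + I is a (simple) pole.
  P(2) = 5 ≠ 0, so z = 2 is a (simple) pole.
  P(3/2 - I) = -5*I ≠ 0, so z = 3/2 - I is a (simple) pole.

Poles of f: {3/2 - I, 3/2 + I, 2}

Final answer: {3/2 - I, 3/2 + I, 2}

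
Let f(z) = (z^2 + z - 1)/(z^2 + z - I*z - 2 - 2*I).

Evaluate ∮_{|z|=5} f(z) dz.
-2*pi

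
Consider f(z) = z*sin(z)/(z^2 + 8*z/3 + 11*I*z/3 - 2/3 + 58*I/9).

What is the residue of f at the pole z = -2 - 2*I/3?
Write f(z) = P(z)/Q(z) with P(z) = z*sin(z) and Q(z) = z^2 + 8*z/3 + 11*I*z/3 - 2/3 + 58*I/9.
The denominator factors as Q(z) = (z + 2 + 2*I/3)*(z + 2/3 + 3*I), so z = -2 - 2*I/3 is a simple zero of Q and P is analytic there; z = -2 - 2*I/3 is therefore a simple pole and
  Res(f, z₀) = P(z₀)/Q'(z₀).

Q'(z) = 2*z + 8/3 + 11*I/3, so Q'(-2 - 2*I/3) = -4/3 + 7*I/3.
P(-2 - 2*I/3) = (2 + 2*I/3)*sin(2 + 2*I/3).

Res(f, -2 - 2*I/3) = ((2 + 2*I/3)*sin(2 + 2*I/3))/(-4/3 + 7*I/3) = (-2/13 - 10*I/13)*sin(2 + 2*I/3)

Final answer: (-2/13 - 10*I/13)*sin(2 + 2*I/3)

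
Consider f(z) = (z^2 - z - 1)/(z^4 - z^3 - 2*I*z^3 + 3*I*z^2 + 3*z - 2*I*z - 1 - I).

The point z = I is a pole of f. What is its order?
Factor the denominator:
  z^4 - z^3 - 2*I*z^3 + 3*I*z^2 + 3*z - 2*I*z - 1 - I = (z - I)^3*(z - 1 + I)

The numerator P(z) = z^2 - z - 1 has P(I) = -2 - I ≠ 0, so no factor of (z - I) cancels.
Near z = I we can therefore write f(z) = g(z)/(z - I)^3 with g analytic at I and g(I) ≠ 0 (g is the numerator divided by the remaining denominator factors).

Hence z = I is a pole of order 3.

Final answer: 3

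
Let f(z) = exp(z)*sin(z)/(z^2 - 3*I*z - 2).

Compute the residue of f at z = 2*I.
Write f(z) = P(z)/Q(z) with P(z) = exp(z)*sin(z) and Q(z) = z^2 - 3*I*z - 2.
The denominator factors as Q(z) = (z - I)*(z - 2*I), so z = 2*I is a simple zero of Q and P is analytic there; z = 2*I is therefore a simple pole and
  Res(f, z₀) = P(z₀)/Q'(z₀).

Q'(z) = 2*z - 3*I, so Q'(2*I) = I.
P(2*I) = I*exp(2*I)*sinh(2).

Res(f, 2*I) = (I*exp(2*I)*sinh(2))/(I) = exp(2*I)*sinh(2)

Final answer: exp(2*I)*sinh(2)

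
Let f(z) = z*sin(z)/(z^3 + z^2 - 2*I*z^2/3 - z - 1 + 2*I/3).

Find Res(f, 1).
Write f(z) = P(z)/Q(z) with P(z) = z*sin(z) and Q(z) = z^3 + z^2 - 2*I*z^2/3 - z - 1 + 2*I/3.
The denominator factors as Q(z) = (z + 1)*(z - 1)*(z + 1 - 2*I/3), so z = 1 is a simple zero of Q and P is analytic there; z = 1 is therefore a simple pole and
  Res(f, z₀) = P(z₀)/Q'(z₀).

Q'(z) = 3*z^2 + 2*z - 4*I*z/3 - 1, so Q'(1) = 4 - 4*I/3.
P(1) = sin(1).

Res(f, 1) = (sin(1))/(4 - 4*I/3) = (9/40 + 3*I/40)*sin(1)

Final answer: (9/40 + 3*I/40)*sin(1)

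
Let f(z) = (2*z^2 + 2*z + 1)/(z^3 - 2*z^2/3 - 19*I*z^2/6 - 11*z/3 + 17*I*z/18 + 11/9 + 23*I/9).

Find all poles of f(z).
The singularities of f are the zeros of the denominator. Factoring,
  z^3 - 2*z^2/3 - 19*I*z^2/6 - 11*z/3 + 17*I*z/18 + 11/9 + 23*I/9 = (z - 2/3 - 2*I)*(z + 1 - 2*I/3)*(z - 1 - I/2)
so the candidates are z = 2/3 + 2*I, z = -1 + 2*I/3, z = 1 + I/2.

Check the numerator P(z) = 2*z^2 + 2*z + 1 at each one:
  P(2/3 + 2*I) = -43/9 + 28*I/3 ≠ 0, so z = 2/3 + 2*I is a (simple) pole.
  P(-1 + 2*I/3) = 1/9 - 4*I/3 ≠ 0, so z = -1 + 2*I/3 is a (simple) pole.
  P(1 + I/2) = 9/2 + 3*I ≠ 0, so z = 1 + I/2 is a (simple) pole.

Poles of f: {-1 + 2*I/3, 2/3 + 2*I, 1 + I/2}

Final answer: {-1 + 2*I/3, 2/3 + 2*I, 1 + I/2}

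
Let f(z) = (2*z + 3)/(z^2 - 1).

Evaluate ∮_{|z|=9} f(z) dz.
By the residue theorem, ∮_C f(z) dz = 2πi · (sum of the residues of f at the poles inside |z| = 9).

The denominator factors as (z - 1)*(z + 1), so the singularities of f are simple poles at z = 1, z = -1.
  |1|² = 1 < 81 = 9², so this pole is inside the contour.
  |-1|² = 1 < 81 = 9², so this pole is inside the contour.

With P(z) = 2*z + 3 and Q(z) = z^2 - 1, each pole is simple, so Res(f, z₀) = P(z₀)/Q'(z₀) with Q'(z) = 2*z.
  Res(f, 1) = P(1)/Q'(1) = (5)/(2) = 5/2
  Res(f, -1) = P(-1)/Q'(-1) = (1)/(-2) = -1/2

Sum of residues inside C: 2
∮_C f(z) dz = 2πi · (2) = 4*I*pi

Final answer: 4*I*pi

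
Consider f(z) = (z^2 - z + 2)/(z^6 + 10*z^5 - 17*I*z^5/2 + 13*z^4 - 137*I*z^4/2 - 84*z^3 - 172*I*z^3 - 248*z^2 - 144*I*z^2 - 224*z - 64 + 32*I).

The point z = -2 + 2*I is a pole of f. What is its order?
4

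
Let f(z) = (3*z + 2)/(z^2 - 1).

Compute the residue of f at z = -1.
1/2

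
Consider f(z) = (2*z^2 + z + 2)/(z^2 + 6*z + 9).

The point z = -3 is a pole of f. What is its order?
Factor the denominator:
  z^2 + 6*z + 9 = (z + 3)^2

The numerator P(z) = 2*z^2 + z + 2 has P(-3) = 17 ≠ 0, so no factor of (z + 3) cancels.
Near z = -3 we can therefore write f(z) = g(z)/(z + 3)^2 with g analytic at -3 and g(-3) ≠ 0 (g is just the numerator).

Hence z = -3 is a pole of order 2.

Final answer: 2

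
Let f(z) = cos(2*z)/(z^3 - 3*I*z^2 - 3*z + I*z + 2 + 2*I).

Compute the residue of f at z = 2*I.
Write f(z) = P(z)/Q(z) with P(z) = cos(2*z) and Q(z) = z^3 - 3*I*z^2 - 3*z + I*z + 2 + 2*I.
The denominator factors as Q(z) = (z + 1 - I)*(z - 2*I)*(z - 1), so z = 2*I is a simple zero of Q and P is analytic there; z = 2*I is therefore a simple pole and
  Res(f, z₀) = P(z₀)/Q'(z₀).

Q'(z) = 3*z^2 - 6*I*z - 3 + I, so Q'(2*I) = -3 + I.
P(2*I) = cosh(4).

Res(f, 2*I) = (cosh(4))/(-3 + I) = (-3/10 - I/10)*cosh(4)

Final answer: (-3/10 - I/10)*cosh(4)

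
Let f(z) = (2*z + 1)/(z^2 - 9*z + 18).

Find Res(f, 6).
13/3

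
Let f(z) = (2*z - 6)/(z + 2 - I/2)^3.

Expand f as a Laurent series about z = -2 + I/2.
Put w = z - (-2 + I/2), i.e. z = w - 2 + I/2. The denominator is w^3, so it suffices to rewrite the numerator in powers of w.

P(z) = 2*z - 6
P(w - 2 + I/2) = -10 + I + 2*w

Dividing each term by w^3:
  f = (-10 + I)/w^3 + 2/w^2

Substituting back w = z + 2 - I/2:
  f(z) = (-10 + I)/(z + 2 - I/2)^3 + 2/(z + 2 - I/2)^2

The series is finite because the numerator is a polynomial; the negative powers form the principal part.

Final answer: (-10 + I)/(z + 2 - I/2)^3 + 2/(z + 2 - I/2)^2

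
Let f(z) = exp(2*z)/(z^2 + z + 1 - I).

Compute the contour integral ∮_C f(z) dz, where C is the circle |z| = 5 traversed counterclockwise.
By the residue theorem, ∮_C f(z) dz = 2πi · (sum of the residues of f at the poles inside |z| = 5).

The denominator factors as (z + 1 + I)*(z - I), so the singularities of f are simple poles at z = -1 - I, z = I.
  |-1 - I|² = 2 < 25 = 5², so this pole is inside the contour.
  |I|² = 1 < 25 = 5², so this pole is inside the contour.

With P(z) = exp(2*z) and Q(z) = z^2 + z + 1 - I, each pole is simple, so Res(f, z₀) = P(z₀)/Q'(z₀) with Q'(z) = 2*z + 1.
  Res(f, -1 - I) = P(-1 - I)/Q'(-1 - I) = (exp(-2 - 2*I))/(-1 - 2*I) = (-1/5 + 2*I/5)*exp(-2 - 2*I)
  Res(f, I) = P(I)/Q'(I) = (exp(2*I))/(1 + 2*I) = (1/5 - 2*I/5)*exp(2*I)

Sum of residues inside C: (-1/5 + 2*I/5)*exp(-2 - 2*I) + (1/5 - 2*I/5)*exp(2*I)
∮_C f(z) dz = 2πi · ((-1/5 + 2*I/5)*exp(-2 - 2*I) + (1/5 - 2*I/5)*exp(2*I)) = pi*(-4/5 - 2*I/5)*exp(-2 - 2*I) + pi*(4/5 + 2*I/5)*exp(2*I)

Final answer: pi*(-4/5 - 2*I/5)*exp(-2 - 2*I) + pi*(4/5 + 2*I/5)*exp(2*I)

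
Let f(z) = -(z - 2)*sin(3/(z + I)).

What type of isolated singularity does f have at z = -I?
Let u = z + I. Then
  sin(3/u) = Σ_{k≥0} (-1)^k (3)^(2k+1)/((2k+1)!·u^(2k+1)) = 3/u - 9/(2*u^3) + 81/(40*u^5) + ...
which has infinitely many negative powers of u, so sin(3/(z + I)) has an essential singularity at z = -I.
The extra factor z - 2 is a nonzero polynomial; if the product had at most a pole at z = -I, dividing by that polynomial would leave sin(3/(z + I)) with at most a pole too — contradiction. (Equivalently, the product's Laurent series still has infinitely many negative powers.)
So the singularity is essential.

Final answer: essential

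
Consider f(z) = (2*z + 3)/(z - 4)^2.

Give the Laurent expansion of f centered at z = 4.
11/(z - 4)^2 + 2/(z - 4)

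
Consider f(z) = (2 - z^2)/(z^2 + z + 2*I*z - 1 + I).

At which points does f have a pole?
The singularities of f are the zeros of the denominator. Factoring,
  z^2 + z + 2*I*z - 1 + I = (z + I)*(z + 1 + I)
so the candidates are z = -I, z = -1 - I.

Check the numerator P(z) = 2 - z^2 at each one:
  P(-I) = 3 ≠ 0, so z = -I is a (simple) pole.
  P(-1 - I) = 2 - 2*I ≠ 0, so z = -1 - I is a (simple) pole.

Poles of f: {-1 - I, -I}

Final answer: {-1 - I, -I}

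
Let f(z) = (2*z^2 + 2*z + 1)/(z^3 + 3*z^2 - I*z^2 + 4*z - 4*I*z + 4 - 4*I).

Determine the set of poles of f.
The singularities of f are the zeros of the denominator. Factoring,
  z^3 + 3*z^2 - I*z^2 + 4*z - 4*I*z + 4 - 4*I = (z + 1 + I)*(z + 2)*(z - 2*I)
so the candidates are z = -1 - I, z = -2, z = 2*I.

Check the numerator P(z) = 2*z^2 + 2*z + 1 at each one:
  P(-1 - I) = -1 + 2*I ≠ 0, so z = -1 - I is a (simple) pole.
  P(-2) = 5 ≠ 0, so z = -2 is a (simple) pole.
  P(2*I) = -7 + 4*I ≠ 0, so z = 2*I is a (simple) pole.

Poles of f: {-2, -1 - I, 2*I}

Final answer: {-2, -1 - I, 2*I}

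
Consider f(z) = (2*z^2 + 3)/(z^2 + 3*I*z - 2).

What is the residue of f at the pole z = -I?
Write f(z) = P(z)/Q(z) with P(z) = 2*z^2 + 3 and Q(z) = z^2 + 3*I*z - 2.
The denominator factors as Q(z) = (z + 2*I)*(z + I), so z = -I is a simple zero of Q and P is analytic there; z = -I is therefore a simple pole and
  Res(f, z₀) = P(z₀)/Q'(z₀).

Q'(z) = 2*z + 3*I, so Q'(-I) = I.
P(-I) = 1.

Res(f, -I) = (1)/(I) = -I

Final answer: -I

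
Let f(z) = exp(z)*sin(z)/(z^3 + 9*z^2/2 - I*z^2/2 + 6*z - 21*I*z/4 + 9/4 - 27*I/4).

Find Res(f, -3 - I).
(-32/793 + 108*I/793)*exp(-3 - I)*sin(3 + I)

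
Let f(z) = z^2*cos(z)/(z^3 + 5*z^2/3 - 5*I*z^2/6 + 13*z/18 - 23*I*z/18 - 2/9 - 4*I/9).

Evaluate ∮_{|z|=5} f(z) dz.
By the residue theorem, ∮_C f(z) dz = 2πi · (sum of the residues of f at the poles inside |z| = 5).

The denominator factors as (z + 2/3 - 2*I/3)*(z + 1 + I/3)*(z - I/2), so the singularities of f are simple poles at z = -2/3 + 2*I/3, z = -1 - I/3, z = I/2.
  |-2/3 + 2*I/3|² = 8/9 < 25 = 5², so this pole is inside the contour.
  |-1 - I/3|² = 10/9 < 25 = 5², so this pole is inside the contour.
  |I/2|² = 1/4 < 25 = 5², so this pole is inside the contour.

With P(z) = z^2*cos(z) and Q(z) = z^3 + 5*z^2/3 - 5*I*z^2/6 + 13*z/18 - 23*I*z/18 - 2/9 - 4*I/9, each pole is simple, so Res(f, z₀) = P(z₀)/Q'(z₀) with Q'(z) = 3*z^2 + 10*z/3 - 5*I*z/3 + 13/18 - 23*I/18.
  Res(f, -2/3 + 2*I/3) = P(-2/3 + 2*I/3)/Q'(-2/3 + 2*I/3) = (-8*I*cos(2/3 - 2*I/3)/9)/(-7/18 - 11*I/18) = (88/85 + 56*I/85)*cos(2/3 - 2*I/3)
  Res(f, -1 - I/3) = P(-1 - I/3)/Q'(-1 - I/3) = ((8/9 + 2*I/3)*cos(1 + I/3))/(-1/2 + 23*I/18) = (66/305 - 238*I/305)*cos(1 + I/3)
  Res(f, I/2) = P(I/2)/Q'(I/2) = (-cosh(1/2)/4)/(29/36 + 7*I/18) = (-261/1037 + 126*I/1037)*cosh(1/2)

Sum of residues inside C: (66/305 - 238*I/305)*cos(1 + I/3) + (-261/1037 + 126*I/1037)*cosh(1/2) + (88/85 + 56*I/85)*cos(2/3 - 2*I/3)
∮_C f(z) dz = 2πi · ((66/305 - 238*I/305)*cos(1 + I/3) + (-261/1037 + 126*I/1037)*cosh(1/2) + (88/85 + 56*I/85)*cos(2/3 - 2*I/3)) = pi*(-252/1037 - 522*I/1037)*cosh(1/2) + pi*(476/305 + 132*I/305)*cos(1 + I/3) + pi*(-112/85 + 176*I/85)*cos(2/3 - 2*I/3)

Final answer: pi*(-252/1037 - 522*I/1037)*cosh(1/2) + pi*(476/305 + 132*I/305)*cos(1 + I/3) + pi*(-112/85 + 176*I/85)*cos(2/3 - 2*I/3)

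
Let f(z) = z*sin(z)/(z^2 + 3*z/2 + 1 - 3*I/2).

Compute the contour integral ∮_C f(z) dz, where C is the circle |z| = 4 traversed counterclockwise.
pi*(-12/25 - 34*I/25)*sin(3/2 + I) + pi*(-16/25 - 12*I/25)*sinh(1)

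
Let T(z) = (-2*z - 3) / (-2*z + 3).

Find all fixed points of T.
T(z) = z means -2*z - 3 = z*(-2*z + 3), i.e.
  -2*z^2 + 5*z + 3 = 0.
Discriminant: (5)^2 - 4*(-2)*(3) = 49, so the roots are real.
  z = (-5 ± sqrt(49))/(2*(-2))
Fixed points: {-1/2, 3}

Final answer: {-1/2, 3}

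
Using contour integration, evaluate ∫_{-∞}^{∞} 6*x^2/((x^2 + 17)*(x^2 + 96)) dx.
Let f(z) = 6*z^2/((z^2 + 17)*(z^2 + 96)). The denominator has no real zeros and deg Q - deg P = 2 ≥ 2, so the integral of f over the upper semicircle |z| = R tends to 0 as R → ∞. Closing the contour in the upper half-plane,
  ∫_{-∞}^{∞} f(x) dx = 2πi · Σ Res(f, z_k)  over the poles with Im z_k > 0.

Zeros of the denominator: z^2 + 96 = 0 gives z = ±4*sqrt(6)*I; z^2 + 17 = 0 gives z = ±sqrt(17)*I.
Upper half-plane: z = sqrt(17)*I, z = 4*sqrt(6)*I (simple).

Each pole is a simple zero of Q(z) = z^4 + 113*z^2 + 1632, so Res(f, z₀) = P(z₀)/Q'(z₀) with P(z) = 6*z^2, Q'(z) = 4*z^3 + 226*z:
  Res(f, sqrt(17)*I) = (-102)/(158*sqrt(17)*I) = 3*sqrt(17)*I/79
  Res(f, 4*sqrt(6)*I) = (-576)/(-632*sqrt(6)*I) = -12*sqrt(6)*I/79

Sum of residues: 3*I*(-4*sqrt(6) + sqrt(17))/79
∫_{-∞}^{∞} f(x) dx = 2πi · (3*I*(-4*sqrt(6) + sqrt(17))/79) = 6*pi*(-sqrt(17) + 4*sqrt(6))/79

Final answer: 6*pi*(-sqrt(17) + 4*sqrt(6))/79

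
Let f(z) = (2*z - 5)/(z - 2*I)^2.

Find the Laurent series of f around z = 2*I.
Put w = z - (2*I), i.e. z = w + 2*I. The denominator is w^2, so it suffices to rewrite the numerator in powers of w.

P(z) = 2*z - 5
P(w + 2*I) = -5 + 4*I + 2*w

Dividing each term by w^2:
  f = (-5 + 4*I)/w^2 + 2/w

Substituting back w = z - 2*I:
  f(z) = (-5 + 4*I)/(z - 2*I)^2 + 2/(z - 2*I)

The series is finite because the numerator is a polynomial; the negative powers form the principal part, and the coefficient of 1/(z - 2*I) gives Res(f, 2*I) = 2.

Final answer: (-5 + 4*I)/(z - 2*I)^2 + 2/(z - 2*I)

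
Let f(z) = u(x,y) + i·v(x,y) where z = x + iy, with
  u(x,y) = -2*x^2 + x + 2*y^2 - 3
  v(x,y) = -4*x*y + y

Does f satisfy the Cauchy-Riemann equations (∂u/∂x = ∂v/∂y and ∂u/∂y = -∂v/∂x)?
∂u/∂x = 1 - 4*x
∂v/∂y = 1 - 4*x
∂u/∂y = 4*y
∂v/∂x = -4*y
∂u/∂x = ∂v/∂y and ∂u/∂y = -∂v/∂x hold identically; f is analytic.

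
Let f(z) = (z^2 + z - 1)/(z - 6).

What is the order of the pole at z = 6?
Factor the denominator:
  z - 6 = (z - 6)

The numerator P(z) = z^2 + z - 1 has P(6) = 41 ≠ 0, so no factor of (z - 6) cancels.
Near z = 6 we can therefore write f(z) = g(z)/(z - 6) with g analytic at 6 and g(6) ≠ 0 (g is just the numerator).

Hence z = 6 is a pole of order 1.

Final answer: 1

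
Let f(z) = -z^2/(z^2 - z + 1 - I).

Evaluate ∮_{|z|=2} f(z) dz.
-2*I*pi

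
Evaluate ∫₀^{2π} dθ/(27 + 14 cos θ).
Let J = ∫₀^{2π} dθ/(27 + 14 cos θ).
Put z = e^{iθ}: then cos θ = (z + 1/z)/2, dθ = dz/(iz), and z runs once counterclockwise around |z| = 1:
  J = ∮_{|z|=1} 1/(27 + 14*(z + 1/z)/2) · dz/(iz) = (2/i) ∮_{|z|=1} dz/(14*z^2 + 54*z + 14).
The roots of 14*z^2 + 54*z + 14 are z = (-27 ± sqrt(27^2 - 14^2))/14, with sqrt(533) = sqrt(533); their product is 1, so only z₊ = -27/14 + sqrt(533)/14 lies inside the unit circle (z₋ = -27/14 - sqrt(533)/14 lies outside).
z₊ is a simple zero of q(z) = 14*z^2 + 54*z + 14, so Res(1/q, z₊) = 1/q'(z₊) with q'(z) = 28*z + 54; and q'(z₊) = 14*(z₊ - z₋) = 2*sqrt(533).
Therefore J = (2/i) · 2πi · 1/(2*sqrt(533)) = 2*pi/(sqrt(533)) = 2*sqrt(533)*pi/533

Final answer: 2*sqrt(533)*pi/533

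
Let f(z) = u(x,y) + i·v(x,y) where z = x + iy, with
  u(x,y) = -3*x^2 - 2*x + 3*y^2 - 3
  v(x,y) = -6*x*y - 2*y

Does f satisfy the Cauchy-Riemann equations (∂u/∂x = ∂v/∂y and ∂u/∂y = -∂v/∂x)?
∂u/∂x = -6*x - 2
∂v/∂y = -6*x - 2
∂u/∂y = 6*y
∂v/∂x = -6*y
∂u/∂x = ∂v/∂y and ∂u/∂y = -∂v/∂x hold identically; f is analytic.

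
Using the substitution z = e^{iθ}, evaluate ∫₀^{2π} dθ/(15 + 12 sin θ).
Call the integral J. The integrand is 2π-periodic and we integrate over a full period, so shifting θ does not change the value (θ → θ + π/2 turns sin θ into cos θ). Hence
  J = ∫₀^{2π} dθ/(15 + 12 cos θ).
Put z = e^{iθ}: then cos θ = (z + 1/z)/2, dθ = dz/(iz), and z runs once counterclockwise around |z| = 1:
  J = ∮_{|z|=1} 1/(15 + 12*(z + 1/z)/2) · dz/(iz) = (2/i) ∮_{|z|=1} dz/(12*z^2 + 30*z + 12).
The roots of 12*z^2 + 30*z + 12 are z = (-15 ± sqrt(15^2 - 12^2))/12, with sqrt(81) = 9; their product is 1, so only z₊ = -1/2 lies inside the unit circle (z₋ = -2 lies outside).
z₊ is a simple zero of q(z) = 12*z^2 + 30*z + 12, so Res(1/q, z₊) = 1/q'(z₊) with q'(z) = 24*z + 30; and q'(z₊) = 12*(z₊ - z₋) = 18.
Therefore J = (2/i) · 2πi · 1/(18) = 2*pi/(9) = 2*pi/9

Final answer: 2*pi/9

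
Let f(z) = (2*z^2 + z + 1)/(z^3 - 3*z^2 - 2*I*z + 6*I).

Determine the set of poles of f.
The singularities of f are the zeros of the denominator. Factoring,
  z^3 - 3*z^2 - 2*I*z + 6*I = (z - 1 - I)*(z - 3)*(z + 1 + I)
so the candidates are z = 1 + I, z = 3, z = -1 - I.

Check the numerator P(z) = 2*z^2 + z + 1 at each one:
  P(1 + I) = 2 + 5*I ≠ 0, so z = 1 + I is a (simple) pole.
  P(3) = 22 ≠ 0, so z = 3 is a (simple) pole.
  P(-1 - I) = 3*I ≠ 0, so z = -1 - I is a (simple) pole.

Poles of f: {-1 - I, 1 + I, 3}

Final answer: {-1 - I, 1 + I, 3}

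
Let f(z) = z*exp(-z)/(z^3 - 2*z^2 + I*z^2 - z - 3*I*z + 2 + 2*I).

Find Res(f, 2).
Write f(z) = P(z)/Q(z) with P(z) = z*exp(-z) and Q(z) = z^3 - 2*z^2 + I*z^2 - z - 3*I*z + 2 + 2*I.
The denominator factors as Q(z) = (z + 1 + I)*(z - 1)*(z - 2), so z = 2 is a simple zero of Q and P is analytic there; z = 2 is therefore a simple pole and
  Res(f, z₀) = P(z₀)/Q'(z₀).

Q'(z) = 3*z^2 - 4*z + 2*I*z - 1 - 3*I, so Q'(2) = 3 + I.
P(2) = 2*exp(-2).

Res(f, 2) = (2*exp(-2))/(3 + I) = (3/5 - I/5)*exp(-2)

Final answer: (3/5 - I/5)*exp(-2)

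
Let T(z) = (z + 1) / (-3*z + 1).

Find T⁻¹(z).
Set w = T(z) = (z + 1) / (-3*z + 1) and solve for z:
  w*(-3*z + 1) = z + 1
  w + z*(-3*w - 1) - 1 = 0
  z*(-3*w - 1) = 1 - w
  z = (w - 1)/(3*w + 1)
Renaming the variable, T⁻¹(z) = (z - 1)/(3*z + 1).
(Check: ad - bc = 4 ≠ 0, so T is invertible.)

Final answer: (z - 1)/(3*z + 1)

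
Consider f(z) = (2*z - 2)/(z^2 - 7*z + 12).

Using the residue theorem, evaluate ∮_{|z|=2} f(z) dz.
By the residue theorem, ∮_C f(z) dz = 2πi · (sum of the residues of f at the poles inside |z| = 2).

The denominator factors as (z - 4)*(z - 3), so the singularities of f are simple poles at z = 4, z = 3.
  |4|² = 16 > 4 = 2², so this pole is outside the contour.
  |3|² = 9 > 4 = 2², so this pole is outside the contour.

No pole lies inside the contour, so f is analytic on and inside C and the integral is 0 (Cauchy's theorem).

Final answer: 0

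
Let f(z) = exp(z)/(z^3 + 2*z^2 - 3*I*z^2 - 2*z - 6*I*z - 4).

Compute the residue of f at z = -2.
(1/20 - 3*I/20)*exp(-2)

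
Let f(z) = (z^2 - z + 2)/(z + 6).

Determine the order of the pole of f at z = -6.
1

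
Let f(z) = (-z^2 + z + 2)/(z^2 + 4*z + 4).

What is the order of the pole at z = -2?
2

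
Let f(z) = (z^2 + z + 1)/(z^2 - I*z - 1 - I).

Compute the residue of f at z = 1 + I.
Write f(z) = P(z)/Q(z) with P(z) = z^2 + z + 1 and Q(z) = z^2 - I*z - 1 - I.
The denominator factors as Q(z) = (z + 1)*(z - 1 - I), so z = 1 + I is a simple zero of Q and P is analytic there; z = 1 + I is therefore a simple pole and
  Res(f, z₀) = P(z₀)/Q'(z₀).

Q'(z) = 2*z - I, so Q'(1 + I) = 2 + I.
P(1 + I) = 2 + 3*I.

Res(f, 1 + I) = (2 + 3*I)/(2 + I) = 7/5 + 4*I/5

Final answer: 7/5 + 4*I/5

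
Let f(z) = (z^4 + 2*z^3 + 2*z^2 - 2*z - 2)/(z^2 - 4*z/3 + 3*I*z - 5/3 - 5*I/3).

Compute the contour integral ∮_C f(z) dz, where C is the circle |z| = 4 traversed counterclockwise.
By the residue theorem, ∮_C f(z) dz = 2πi · (sum of the residues of f at the poles inside |z| = 4).

The denominator factors as (z - 1 + 2*I)*(z - 1/3 + I), so the singularities of f are simple poles at z = 1 - 2*I, z = 1/3 - I.
  |1 - 2*I|² = 5 < 16 = 4², so this pole is inside the contour.
  |1/3 - I|² = 10/9 < 16 = 4², so this pole is inside the contour.

With P(z) = z^4 + 2*z^3 + 2*z^2 - 2*z - 2 and Q(z) = z^2 - 4*z/3 + 3*I*z - 5/3 - 5*I/3, each pole is simple, so Res(f, z₀) = P(z₀)/Q'(z₀) with Q'(z) = 2*z - 4/3 + 3*I.
  Res(f, 1 - 2*I) = P(1 - 2*I)/Q'(1 - 2*I) = (-39 + 24*I)/(2/3 - I) = -450/13 - 207*I/13
  Res(f, 1/3 - I) = P(1/3 - I)/Q'(1/3 - I) = (-488/81 + 86*I/27)/(-2/3 + I) = 1750/351 + 316*I/117

Sum of residues inside C: -800/27 - 119*I/9
∮_C f(z) dz = 2πi · (-800/27 - 119*I/9) = pi*(238/9 - 1600*I/27)

Final answer: pi*(238/9 - 1600*I/27)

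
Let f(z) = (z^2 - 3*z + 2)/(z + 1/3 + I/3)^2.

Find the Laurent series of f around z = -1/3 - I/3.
Put w = z - (-1/3 - I/3), i.e. z = w - 1/3 - I/3. The denominator is w^2, so it suffices to rewrite the numerator in powers of w.

P(z) = z^2 - 3*z + 2
P(w - 1/3 - I/3) = 3 + 11*I/9 + (-11/3 - 2*I/3)*w + w^2

Dividing each term by w^2:
  f = (3 + 11*I/9)/w^2 + (-11/3 - 2*I/3)/w + 1

Substituting back w = z + 1/3 + I/3:
  f(z) = (3 + 11*I/9)/(z + 1/3 + I/3)^2 + (-11/3 - 2*I/3)/(z + 1/3 + I/3) + 1

The series is finite because the numerator is a polynomial; the negative powers form the principal part, and the coefficient of 1/(z + 1/3 + I/3) gives Res(f, -1/3 - I/3) = -11/3 - 2*I/3.

Final answer: (3 + 11*I/9)/(z + 1/3 + I/3)^2 + (-11/3 - 2*I/3)/(z + 1/3 + I/3) + 1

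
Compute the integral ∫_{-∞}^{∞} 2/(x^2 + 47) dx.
Let f(z) = 2/(z^2 + 47). The denominator has no real zeros and deg Q - deg P = 2 ≥ 2, so the integral of f over the upper semicircle |z| = R tends to 0 as R → ∞. Closing the contour in the upper half-plane,
  ∫_{-∞}^{∞} f(x) dx = 2πi · Σ Res(f, z_k)  over the poles with Im z_k > 0.

Zeros of the denominator: z^2 + 47 = 0 gives z = ±sqrt(47)*I.
Upper half-plane: z = sqrt(47)*I (simple).

Each pole is a simple zero of Q(z) = z^2 + 47, so Res(f, z₀) = P(z₀)/Q'(z₀) with P(z) = 2, Q'(z) = 2*z:
  Res(f, sqrt(47)*I) = (2)/(2*sqrt(47)*I) = -sqrt(47)*I/47

∫_{-∞}^{∞} f(x) dx = 2πi · (-sqrt(47)*I/47) = 2*sqrt(47)*pi/47

Final answer: 2*sqrt(47)*pi/47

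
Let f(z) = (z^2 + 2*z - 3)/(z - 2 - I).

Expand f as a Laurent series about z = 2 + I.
Put w = z - (2 + I), i.e. z = w + 2 + I. The denominator is w, so it suffices to rewrite the numerator in powers of w.

P(z) = z^2 + 2*z - 3
P(w + 2 + I) = 4 + 6*I + (6 + 2*I)*w + w^2

Dividing each term by w:
  f = (4 + 6*I)/w + 6 + 2*I + w

Substituting back w = z - 2 - I:
  f(z) = (4 + 6*I)/(z - 2 - I) + 6 + 2*I + (z - 2 - I)

The series is finite because the numerator is a polynomial; the negative powers form the principal part, and the coefficient of 1/(z - 2 - I) gives Res(f, 2 + I) = 4 + 6*I.

Final answer: (4 + 6*I)/(z - 2 - I) + 6 + 2*I + (z - 2 - I)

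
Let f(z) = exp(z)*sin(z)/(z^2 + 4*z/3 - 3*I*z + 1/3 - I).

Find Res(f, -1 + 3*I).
(6/85 + 27*I/85)*exp(-1 + 3*I)*sin(1 - 3*I)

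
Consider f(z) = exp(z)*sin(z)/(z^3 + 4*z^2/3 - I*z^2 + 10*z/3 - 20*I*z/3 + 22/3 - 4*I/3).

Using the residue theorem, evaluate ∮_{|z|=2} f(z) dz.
By the residue theorem, ∮_C f(z) dz = 2πi · (sum of the residues of f at the poles inside |z| = 2).

The denominator factors as (z + 1/3 + I)*(z - 1 - 3*I)*(z + 2 + I), so the singularities of f are simple poles at z = -1/3 - I, z = 1 + 3*I, z = -2 - I.
  |-1/3 - I|² = 10/9 < 4 = 2², so this pole is inside the contour.
  |1 + 3*I|² = 10 > 4 = 2², so this pole is outside the contour.
  |-2 - I|² = 5 > 4 = 2², so this pole is outside the contour.

With P(z) = exp(z)*sin(z) and Q(z) = z^3 + 4*z^2/3 - I*z^2 + 10*z/3 - 20*I*z/3 + 22/3 - 4*I/3, each pole is simple, so Res(f, z₀) = P(z₀)/Q'(z₀) with Q'(z) = 3*z^2 + 8*z/3 - 2*I*z + 10/3 - 20*I/3.
  Res(f, -1/3 - I) = P(-1/3 - I)/Q'(-1/3 - I) = (-exp(-1/3 - I)*sin(1/3 + I))/(-20/9 - 20*I/3) = (9/200 - 27*I/200)*exp(-1/3 - I)*sin(1/3 + I)

∮_C f(z) dz = 2πi · ((9/200 - 27*I/200)*exp(-1/3 - I)*sin(1/3 + I)) = pi*(27/100 + 9*I/100)*exp(-1/3 - I)*sin(1/3 + I)

Final answer: pi*(27/100 + 9*I/100)*exp(-1/3 - I)*sin(1/3 + I)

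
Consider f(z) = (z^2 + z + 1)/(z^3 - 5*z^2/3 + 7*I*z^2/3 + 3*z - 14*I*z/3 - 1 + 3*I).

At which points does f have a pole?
The singularities of f are the zeros of the denominator. Factoring,
  z^3 - 5*z^2/3 + 7*I*z^2/3 + 3*z - 14*I*z/3 - 1 + 3*I = (z + 3*I)*(z - 2/3 + I/3)*(z - 1 - I)
so the candidates are z = -3*I, z = 2/3 - I/3, z = 1 + I.

Check the numerator P(z) = z^2 + z + 1 at each one:
  P(-3*I) = -8 - 3*I ≠ 0, so z = -3*I is a (simple) pole.
  P(2/3 - I/3) = 2 - 7*I/9 ≠ 0, so z = 2/3 - I/3 is a (simple) pole.
  P(1 + I) = 2 + 3*I ≠ 0, so z = 1 + I is a (simple) pole.

Poles of f: {-3*I, 2/3 - I/3, 1 + I}

Final answer: {-3*I, 2/3 - I/3, 1 + I}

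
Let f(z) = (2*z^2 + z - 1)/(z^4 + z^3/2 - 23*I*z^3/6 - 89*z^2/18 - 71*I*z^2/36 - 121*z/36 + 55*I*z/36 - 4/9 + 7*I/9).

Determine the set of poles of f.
The singularities of f are the zeros of the denominator. Factoring,
  z^4 + z^3/2 - 23*I*z^3/6 - 89*z^2/18 - 71*I*z^2/36 - 121*z/36 + 55*I*z/36 - 4/9 + 7*I/9 = (z + 1/2)*(z - 1 - 3*I/2)*(z + 1/3 - I/3)*(z + 2/3 - 2*I)
so the candidates are z = -1/2, z = 1 + 3*I/2, z = -1/3 + I/3, z = -2/3 + 2*I.

Check the numerator P(z) = 2*z^2 + z - 1 at each one:
  P(-1/2) = -1 ≠ 0, so z = -1/2 is a (simple) pole.
  P(1 + 3*I/2) = -5/2 + 15*I/2 ≠ 0, so z = 1 + 3*I/2 is a (simple) pole.
  P(-1/3 + I/3) = -4/3 - I/9 ≠ 0, so z = -1/3 + I/3 is a (simple) pole.
  P(-2/3 + 2*I) = -79/9 - 10*I/3 ≠ 0, so z = -2/3 + 2*I is a (simple) pole.

Poles of f: {-2/3 + 2*I, -1/2, -1/3 + I/3, 1 + 3*I/2}

Final answer: {-2/3 + 2*I, -1/2, -1/3 + I/3, 1 + 3*I/2}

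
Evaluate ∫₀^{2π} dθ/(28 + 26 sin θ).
Call the integral J. The integrand is 2π-periodic and we integrate over a full period, so shifting θ does not change the value (θ → θ + π/2 turns sin θ into cos θ). Hence
  J = ∫₀^{2π} dθ/(28 + 26 cos θ).
Put z = e^{iθ}: then cos θ = (z + 1/z)/2, dθ = dz/(iz), and z runs once counterclockwise around |z| = 1:
  J = ∮_{|z|=1} 1/(28 + 26*(z + 1/z)/2) · dz/(iz) = (2/i) ∮_{|z|=1} dz/(26*z^2 + 56*z + 26).
The roots of 26*z^2 + 56*z + 26 are z = (-28 ± sqrt(28^2 - 26^2))/26, with sqrt(108) = 6*sqrt(3); their product is 1, so only z₊ = -14/13 + 3*sqrt(3)/13 lies inside the unit circle (z₋ = -14/13 - 3*sqrt(3)/13 lies outside).
z₊ is a simple zero of q(z) = 26*z^2 + 56*z + 26, so Res(1/q, z₊) = 1/q'(z₊) with q'(z) = 52*z + 56; and q'(z₊) = 26*(z₊ - z₋) = 12*sqrt(3).
Therefore J = (2/i) · 2πi · 1/(12*sqrt(3)) = 2*pi/(6*sqrt(3)) = sqrt(3)*pi/9

Final answer: sqrt(3)*pi/9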